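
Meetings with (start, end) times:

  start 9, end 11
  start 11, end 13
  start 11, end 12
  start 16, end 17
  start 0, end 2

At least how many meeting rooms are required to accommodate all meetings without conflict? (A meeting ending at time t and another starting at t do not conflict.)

2

Count concurrent intervals with a sweep; the peak is the room count.
starts: [0, 9, 11, 11, 16]
ends:   [2, 11, 12, 13, 17]
s0→1 e2→0 s9→1 e11→0 s11→1 s11→2  — peak 2.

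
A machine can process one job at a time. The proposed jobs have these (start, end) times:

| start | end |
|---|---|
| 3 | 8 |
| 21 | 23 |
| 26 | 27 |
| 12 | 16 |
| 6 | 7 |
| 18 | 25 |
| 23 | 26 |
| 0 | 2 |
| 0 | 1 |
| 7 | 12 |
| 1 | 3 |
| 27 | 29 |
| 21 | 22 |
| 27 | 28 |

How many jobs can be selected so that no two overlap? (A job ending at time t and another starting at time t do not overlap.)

By end time: (0,1), (0,2), (1,3), (6,7), (3,8), (7,12), (12,16), (21,22), (21,23), (18,25), (23,26), (26,27), (27,28), (27,29).
Pick (0,1); next start ≥ 1 → (1,3); next start ≥ 3 → (6,7); next start ≥ 7 → (7,12); next start ≥ 12 → (12,16); next start ≥ 16 → (21,22); next start ≥ 22 → (23,26); next start ≥ 26 → (26,27); next start ≥ 27 → (27,28).
Selected 9 jobs.

9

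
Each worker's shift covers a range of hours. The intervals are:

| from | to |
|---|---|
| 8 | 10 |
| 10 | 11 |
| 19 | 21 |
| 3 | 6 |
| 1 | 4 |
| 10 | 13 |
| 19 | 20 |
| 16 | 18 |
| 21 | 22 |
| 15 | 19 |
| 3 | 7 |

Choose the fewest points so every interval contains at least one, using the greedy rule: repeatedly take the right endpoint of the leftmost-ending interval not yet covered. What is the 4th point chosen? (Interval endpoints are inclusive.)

Sort by right endpoint; whenever an interval is uncovered, place a point at its right end.
By right end: [1,4]  [3,6]  [3,7]  [8,10]  [10,11]  [10,13]  [16,18]  [15,19]  [19,20]  [19,21]  [21,22]
[1,4] uncovered → point at 4; [8,10] uncovered → point at 10; [16,18] uncovered → point at 18; [19,20] uncovered → point at 20; [21,22] uncovered → point at 22.
Points: 4, 10, 18, 20, 22 (5 total).

20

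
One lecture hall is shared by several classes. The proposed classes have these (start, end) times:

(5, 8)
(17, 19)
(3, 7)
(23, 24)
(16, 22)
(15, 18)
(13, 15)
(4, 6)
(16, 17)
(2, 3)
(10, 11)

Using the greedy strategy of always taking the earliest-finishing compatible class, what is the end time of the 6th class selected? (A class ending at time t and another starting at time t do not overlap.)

Order by finish time; keep every interval that doesn't clash with the previous kept one.
By end time: (2,3), (4,6), (3,7), (5,8), (10,11), (13,15), (16,17), (15,18), (17,19), (16,22), (23,24).
Pick (2,3); next start ≥ 3 → (4,6); next start ≥ 6 → (10,11); next start ≥ 11 → (13,15); next start ≥ 15 → (16,17); next start ≥ 17 → (17,19); next start ≥ 19 → (23,24).
Selected: (2,3) (4,6) (10,11) (13,15) (16,17) (17,19) (23,24)

19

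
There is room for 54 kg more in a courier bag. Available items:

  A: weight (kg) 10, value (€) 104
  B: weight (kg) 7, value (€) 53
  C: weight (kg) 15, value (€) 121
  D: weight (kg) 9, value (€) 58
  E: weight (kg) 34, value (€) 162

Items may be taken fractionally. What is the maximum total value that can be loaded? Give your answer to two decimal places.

Sort by value per unit weight and fill in that order.
Order: A (104/10=10.40) > C (121/15=8.07) > B (53/7=7.57) > D (58/9=6.44) > E (162/34=4.76)
Fill: take A (10 @ 104) → take C (15 @ 121) → take B (7 @ 53) → take D (9 @ 58) → take 13/34 of E → 61.94; 54/54 used.
Total value = 397.94

397.94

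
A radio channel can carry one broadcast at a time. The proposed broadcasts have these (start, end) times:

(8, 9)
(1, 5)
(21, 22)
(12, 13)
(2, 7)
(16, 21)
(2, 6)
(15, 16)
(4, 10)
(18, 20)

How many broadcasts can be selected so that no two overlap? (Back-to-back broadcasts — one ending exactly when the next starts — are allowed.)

Sort by end time and greedily take each interval whose start is ≥ the last chosen end.
Sorted by end: (1,5)  (2,6)  (2,7)  (8,9)  (4,10)  (12,13)  (15,16)  (18,20)  (16,21)  (21,22)
take (1,5); skip (2,7); take (8,9); take (12,13); take (15,16); take (18,20); take (21,22).
Selected 6 broadcasts.

6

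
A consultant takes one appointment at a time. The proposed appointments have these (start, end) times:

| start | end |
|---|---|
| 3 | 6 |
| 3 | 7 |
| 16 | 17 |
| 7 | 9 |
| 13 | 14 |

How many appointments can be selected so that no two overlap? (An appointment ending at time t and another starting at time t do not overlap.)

By end time: (3,6), (3,7), (7,9), (13,14), (16,17).
Pick (3,6); next start ≥ 6 → (7,9); next start ≥ 9 → (13,14); next start ≥ 14 → (16,17).
Selected 4 appointments.

4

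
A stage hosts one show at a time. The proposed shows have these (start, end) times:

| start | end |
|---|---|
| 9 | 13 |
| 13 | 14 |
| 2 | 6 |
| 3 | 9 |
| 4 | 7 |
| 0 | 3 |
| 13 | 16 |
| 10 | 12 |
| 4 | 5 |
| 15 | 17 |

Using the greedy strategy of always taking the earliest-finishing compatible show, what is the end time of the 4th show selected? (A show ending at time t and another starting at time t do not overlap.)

Sorted by end: (0,3)  (4,5)  (2,6)  (4,7)  (3,9)  (10,12)  (9,13)  (13,14)  (13,16)  (15,17)
take (0,3); take (4,5); take (10,12); take (13,14); take (15,17).
Selected: (0,3) (4,5) (10,12) (13,14) (15,17)

14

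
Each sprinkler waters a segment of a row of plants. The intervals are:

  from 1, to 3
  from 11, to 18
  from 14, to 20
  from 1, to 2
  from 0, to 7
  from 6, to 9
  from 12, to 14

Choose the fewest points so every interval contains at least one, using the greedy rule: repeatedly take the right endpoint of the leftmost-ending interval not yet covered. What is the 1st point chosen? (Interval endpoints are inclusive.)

2

By right end: [1,2]  [1,3]  [0,7]  [6,9]  [12,14]  [11,18]  [14,20]
[1,2] uncovered → point at 2; [6,9] uncovered → point at 9; [12,14] uncovered → point at 14.
Points: 2, 9, 14 (3 total).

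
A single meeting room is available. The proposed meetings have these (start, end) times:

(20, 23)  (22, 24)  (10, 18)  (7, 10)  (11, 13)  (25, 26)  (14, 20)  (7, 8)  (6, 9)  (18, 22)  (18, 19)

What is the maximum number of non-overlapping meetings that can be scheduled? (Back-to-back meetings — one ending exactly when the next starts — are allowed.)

Greedy by earliest finish: after sorting by end time, pick each interval compatible with the last pick.
Sorted by end: (7,8)  (6,9)  (7,10)  (11,13)  (10,18)  (18,19)  (14,20)  (18,22)  (20,23)  (22,24)  (25,26)
take (7,8); skip (6,9); skip (7,10); take (11,13); take (18,19); skip (14,20); skip (18,22); take (20,23); take (25,26).
Selected 5 meetings.

5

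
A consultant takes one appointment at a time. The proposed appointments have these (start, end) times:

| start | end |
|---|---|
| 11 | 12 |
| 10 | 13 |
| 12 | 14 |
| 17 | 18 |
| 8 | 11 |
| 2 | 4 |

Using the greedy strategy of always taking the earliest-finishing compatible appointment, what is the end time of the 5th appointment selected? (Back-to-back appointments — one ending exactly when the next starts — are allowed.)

18

Sort by end time and greedily take each interval whose start is ≥ the last chosen end.
By end time: (2,4), (8,11), (11,12), (10,13), (12,14), (17,18).
Pick (2,4); next start ≥ 4 → (8,11); next start ≥ 11 → (11,12); next start ≥ 12 → (12,14); next start ≥ 14 → (17,18).
Selected: (2,4) (8,11) (11,12) (12,14) (17,18)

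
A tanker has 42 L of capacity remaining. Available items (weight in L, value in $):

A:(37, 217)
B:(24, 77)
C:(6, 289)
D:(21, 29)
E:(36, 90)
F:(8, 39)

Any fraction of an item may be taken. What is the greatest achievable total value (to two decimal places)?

500.14

Greedy by value/weight ratio, highest first.
Ratios (sorted): C 48.17, A 5.86, F 4.88, B 3.21, E 2.50, D 1.38
take C (6 @ 289); take 36/37 of A → 211.14. Capacity used 42/42.
Total value = 500.14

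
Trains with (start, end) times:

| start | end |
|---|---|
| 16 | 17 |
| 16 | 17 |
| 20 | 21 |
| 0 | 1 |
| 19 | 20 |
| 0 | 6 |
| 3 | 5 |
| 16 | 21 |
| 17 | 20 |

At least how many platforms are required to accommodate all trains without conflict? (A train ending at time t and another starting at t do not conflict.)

3

Count concurrent intervals with a sweep; the peak is the room count.
Events (time:±→running): 0:+→1 0:+→2 1:-→1 3:+→2 5:-→1 6:-→0 16:+→1 16:+→2 16:+→3 … peak 3.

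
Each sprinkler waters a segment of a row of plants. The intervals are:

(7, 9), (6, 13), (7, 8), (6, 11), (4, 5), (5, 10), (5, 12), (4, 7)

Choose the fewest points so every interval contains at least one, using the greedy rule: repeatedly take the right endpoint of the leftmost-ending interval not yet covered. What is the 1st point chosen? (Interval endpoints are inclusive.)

By right end: [4,5]  [4,7]  [7,8]  [7,9]  [5,10]  [6,11]  [5,12]  [6,13]
[4,5] uncovered → point at 5; [7,8] uncovered → point at 8.
Points: 5, 8 (2 total).

5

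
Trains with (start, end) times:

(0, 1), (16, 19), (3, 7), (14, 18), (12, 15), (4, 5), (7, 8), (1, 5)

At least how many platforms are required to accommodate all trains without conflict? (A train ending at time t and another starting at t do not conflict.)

starts: [0, 1, 3, 4, 7, 12, 14, 16]
ends:   [1, 5, 5, 7, 8, 15, 18, 19]
s0→1 e1→0 s1→1 s3→2 s4→3  — peak 3.

3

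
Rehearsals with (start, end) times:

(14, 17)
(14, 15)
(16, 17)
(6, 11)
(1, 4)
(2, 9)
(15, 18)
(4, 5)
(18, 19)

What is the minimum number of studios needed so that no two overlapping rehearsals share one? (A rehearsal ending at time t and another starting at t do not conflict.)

3

starts: [1, 2, 4, 6, 14, 14, 15, 16, 18]
ends:   [4, 5, 9, 11, 15, 17, 17, 18, 19]
s1→1 s2→2 e4→1 s4→2 e5→1 s6→2 e9→1 e11→0 s14→1 s14→2 e15→1 s15→2 s16→3  — peak 3.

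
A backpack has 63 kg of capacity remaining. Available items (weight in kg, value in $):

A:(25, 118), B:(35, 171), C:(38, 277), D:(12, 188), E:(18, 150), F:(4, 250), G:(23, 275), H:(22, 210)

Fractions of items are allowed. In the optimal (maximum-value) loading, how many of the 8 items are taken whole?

Sort by value per unit weight and fill in that order.
Order: F (250/4=62.50) > D (188/12=15.67) > G (275/23=11.96) > H (210/22=9.55) > E (150/18=8.33) > C (277/38=7.29) > B (171/35=4.89) > A (118/25=4.72)
Fill: take F (4 @ 250) → take D (12 @ 188) → take G (23 @ 275) → take H (22 @ 210) → take 2/18 of E → 16.67; 63/63 used.
4 item(s) taken whole; one partial (take 2/18 of E).

4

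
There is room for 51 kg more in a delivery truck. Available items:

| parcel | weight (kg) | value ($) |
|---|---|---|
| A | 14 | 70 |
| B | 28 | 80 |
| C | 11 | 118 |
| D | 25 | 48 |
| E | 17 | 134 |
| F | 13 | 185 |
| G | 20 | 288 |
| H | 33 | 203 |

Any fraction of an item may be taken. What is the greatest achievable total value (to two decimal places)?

646.18

Order: G (288/20=14.40) > F (185/13=14.23) > C (118/11=10.73) > E (134/17=7.88) > H (203/33=6.15) > A (70/14=5.00) > B (80/28=2.86) > D (48/25=1.92)
Fill: take G (20 @ 288) → take F (13 @ 185) → take C (11 @ 118) → take 7/17 of E → 55.18; 51/51 used.
Total value = 646.18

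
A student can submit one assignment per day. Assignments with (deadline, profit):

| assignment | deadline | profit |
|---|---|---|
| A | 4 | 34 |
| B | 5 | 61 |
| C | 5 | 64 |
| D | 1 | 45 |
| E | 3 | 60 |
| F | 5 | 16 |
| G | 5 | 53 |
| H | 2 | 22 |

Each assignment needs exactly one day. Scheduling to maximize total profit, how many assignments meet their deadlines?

5

Sort by profit descending; place each in the latest free slot ≤ its deadline.
Profit order: C=64 B=61 E=60 G=53 D=45 A=34 H=22 F=16
Assign: C→slot 5, B→slot 4, E→slot 3, G→slot 2, D→slot 1, A skipped, H skipped, F skipped.
Slots: [1:D] [2:G] [3:E] [4:B] [5:C]
5 of 8 scheduled.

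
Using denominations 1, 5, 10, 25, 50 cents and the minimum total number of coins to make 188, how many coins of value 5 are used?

0

188 = 3×50 + 1×25 + 1×10 + 3×1
Count of 5: 0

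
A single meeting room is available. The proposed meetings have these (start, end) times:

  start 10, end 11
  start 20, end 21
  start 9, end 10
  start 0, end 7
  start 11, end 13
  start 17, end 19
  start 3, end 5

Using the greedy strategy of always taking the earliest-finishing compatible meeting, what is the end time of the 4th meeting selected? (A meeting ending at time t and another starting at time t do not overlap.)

By end time: (3,5), (0,7), (9,10), (10,11), (11,13), (17,19), (20,21).
Pick (3,5); next start ≥ 5 → (9,10); next start ≥ 10 → (10,11); next start ≥ 11 → (11,13); next start ≥ 13 → (17,19); next start ≥ 19 → (20,21).
Selected: (3,5) (9,10) (10,11) (11,13) (17,19) (20,21)

13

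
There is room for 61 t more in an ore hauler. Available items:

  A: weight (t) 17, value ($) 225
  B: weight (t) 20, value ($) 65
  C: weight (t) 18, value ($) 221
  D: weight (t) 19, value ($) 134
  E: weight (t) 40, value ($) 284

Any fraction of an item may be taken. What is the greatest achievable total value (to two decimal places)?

Sort by value per unit weight and fill in that order.
Order: A (225/17=13.24) > C (221/18=12.28) > E (284/40=7.10) > D (134/19=7.05) > B (65/20=3.25)
Fill: take A (17 @ 225) → take C (18 @ 221) → take 26/40 of E → 184.60; 61/61 used.
Total value = 630.60

630.60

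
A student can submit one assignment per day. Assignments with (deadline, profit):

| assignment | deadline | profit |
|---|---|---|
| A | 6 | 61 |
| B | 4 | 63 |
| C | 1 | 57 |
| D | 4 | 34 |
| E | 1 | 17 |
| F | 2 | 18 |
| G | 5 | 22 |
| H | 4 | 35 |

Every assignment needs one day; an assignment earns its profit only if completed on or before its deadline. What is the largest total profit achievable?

Sort by profit descending; place each in the latest free slot ≤ its deadline.
Profit order: B=63 A=61 C=57 H=35 D=34 G=22 F=18 E=17
Assign: B→slot 4, A→slot 6, C→slot 1, H→slot 3, D→slot 2, G→slot 5, F skipped, E skipped.
Slots: [1:C] [2:D] [3:H] [4:B] [5:G] [6:A]
Profit = 57 + 34 + 35 + 63 + 22 + 61 = 272

272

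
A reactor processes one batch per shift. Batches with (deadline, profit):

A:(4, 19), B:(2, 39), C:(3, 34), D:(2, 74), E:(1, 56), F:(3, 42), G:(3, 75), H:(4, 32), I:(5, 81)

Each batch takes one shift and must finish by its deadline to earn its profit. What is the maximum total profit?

318

By profit: I(d5,81), G(d3,75), D(d2,74), E(d1,56), F(d3,42), B(d2,39), C(d3,34), H(d4,32), A(d4,19)
I→slot 5; G→slot 3; D→slot 2; E→slot 1; F skipped; B skipped; C skipped; H→slot 4; A skipped.
Profit = 56 + 74 + 75 + 32 + 81 = 318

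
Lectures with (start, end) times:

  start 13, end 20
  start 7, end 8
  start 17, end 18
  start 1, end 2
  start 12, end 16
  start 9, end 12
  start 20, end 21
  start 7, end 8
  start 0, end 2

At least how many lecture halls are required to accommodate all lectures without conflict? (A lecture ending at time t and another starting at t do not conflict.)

starts: [0, 1, 7, 7, 9, 12, 13, 17, 20]
ends:   [2, 2, 8, 8, 12, 16, 18, 20, 21]
s0→1 s1→2  — peak 2.

2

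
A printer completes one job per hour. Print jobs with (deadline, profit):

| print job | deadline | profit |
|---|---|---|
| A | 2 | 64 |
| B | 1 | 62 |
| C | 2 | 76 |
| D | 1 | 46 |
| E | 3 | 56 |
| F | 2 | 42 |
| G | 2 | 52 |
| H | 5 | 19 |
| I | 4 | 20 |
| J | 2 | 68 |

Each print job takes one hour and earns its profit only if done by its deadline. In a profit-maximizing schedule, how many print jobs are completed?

Profit order: C=76 J=68 A=64 B=62 E=56 G=52 D=46 F=42 I=20 H=19
Assign: C→slot 2, J→slot 1, A skipped, B skipped, E→slot 3, G skipped, D skipped, F skipped, I→slot 4, H→slot 5.
Slots: [1:J] [2:C] [3:E] [4:I] [5:H]
5 of 10 scheduled.

5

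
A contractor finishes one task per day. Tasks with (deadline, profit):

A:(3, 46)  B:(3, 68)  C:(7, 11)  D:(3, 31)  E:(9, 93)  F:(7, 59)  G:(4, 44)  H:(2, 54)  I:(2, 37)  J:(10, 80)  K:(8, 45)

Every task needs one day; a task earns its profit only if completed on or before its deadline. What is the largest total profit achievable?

500

Take jobs in profit order; each goes to the latest open slot no later than its deadline.
Profit order: E=93 J=80 B=68 F=59 H=54 A=46 K=45 G=44 I=37 D=31 C=11
Assign: E→slot 9, J→slot 10, B→slot 3, F→slot 7, H→slot 2, A→slot 1, K→slot 8, G→slot 4, I skipped, D skipped, C→slot 6.
Slots: [1:A] [2:H] [3:B] [4:G] [6:C] [7:F] [8:K] [9:E] [10:J]
Profit = 46 + 54 + 68 + 44 + 11 + 59 + 45 + 93 + 80 = 500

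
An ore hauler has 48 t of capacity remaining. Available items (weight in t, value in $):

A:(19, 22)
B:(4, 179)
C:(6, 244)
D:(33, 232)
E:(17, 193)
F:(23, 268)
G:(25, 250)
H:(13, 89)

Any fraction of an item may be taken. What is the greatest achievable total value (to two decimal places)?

Greedy by value/weight ratio, highest first.
Order: B (179/4=44.75) > C (244/6=40.67) > F (268/23=11.65) > E (193/17=11.35) > G (250/25=10.00) > D (232/33=7.03) > H (89/13=6.85) > A (22/19=1.16)
Fill: take B (4 @ 179) → take C (6 @ 244) → take F (23 @ 268) → take 15/17 of E → 170.29; 48/48 used.
Total value = 861.29

861.29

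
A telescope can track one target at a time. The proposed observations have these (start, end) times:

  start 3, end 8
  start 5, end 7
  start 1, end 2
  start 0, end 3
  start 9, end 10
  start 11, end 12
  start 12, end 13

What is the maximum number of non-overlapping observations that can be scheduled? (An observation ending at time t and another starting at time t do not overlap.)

Greedy by earliest finish: after sorting by end time, pick each interval compatible with the last pick.
Sorted by end: (1,2)  (0,3)  (5,7)  (3,8)  (9,10)  (11,12)  (12,13)
take (1,2); skip (0,3); take (5,7); take (9,10); take (11,12); take (12,13).
Selected 5 observations.

5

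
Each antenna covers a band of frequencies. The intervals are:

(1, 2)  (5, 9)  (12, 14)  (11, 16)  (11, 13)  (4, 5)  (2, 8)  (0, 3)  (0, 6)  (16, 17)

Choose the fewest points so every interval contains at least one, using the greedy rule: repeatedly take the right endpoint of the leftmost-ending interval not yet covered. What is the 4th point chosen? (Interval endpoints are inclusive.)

17

Sort by right endpoint; whenever an interval is uncovered, place a point at its right end.
Sorted: [1,2] [0,3] [4,5] [0,6] [2,8] [5,9] [11,13] [12,14] [11,16] [16,17]
{[1,2],[0,3]} hit by 2; {[4,5],[0,6],[2,8],[5,9]} hit by 5; {[11,13],[12,14],[11,16]} hit by 13; {[16,17]} hit by 17.
Points: 2, 5, 13, 17 (4 total).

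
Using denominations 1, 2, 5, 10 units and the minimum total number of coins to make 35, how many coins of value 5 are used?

Greedy: take as many of the largest coin as possible, then repeat with the remainder.
35 = 3×10 + 1×5
Count of 5: 1

1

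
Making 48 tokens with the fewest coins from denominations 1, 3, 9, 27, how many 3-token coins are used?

1

Use the largest denomination that fits, subtract, and repeat.
48 = 1×27 + 2×9 + 1×3
Count of 3: 1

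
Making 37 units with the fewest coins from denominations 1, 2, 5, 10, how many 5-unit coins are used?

1

37 = 3×10 + 1×5 + 1×2
Count of 5: 1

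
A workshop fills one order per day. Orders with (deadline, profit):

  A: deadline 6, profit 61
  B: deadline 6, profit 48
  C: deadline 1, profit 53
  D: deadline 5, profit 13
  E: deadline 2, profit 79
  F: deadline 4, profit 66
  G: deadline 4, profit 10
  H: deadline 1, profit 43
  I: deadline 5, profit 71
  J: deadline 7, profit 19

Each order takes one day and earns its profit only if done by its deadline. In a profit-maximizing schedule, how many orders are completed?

7

By profit: E(d2,79), I(d5,71), F(d4,66), A(d6,61), C(d1,53), B(d6,48), H(d1,43), J(d7,19), D(d5,13), G(d4,10)
E→slot 2; I→slot 5; F→slot 4; A→slot 6; C→slot 1; B→slot 3; H skipped; J→slot 7; D skipped; G skipped.
7 of 10 scheduled.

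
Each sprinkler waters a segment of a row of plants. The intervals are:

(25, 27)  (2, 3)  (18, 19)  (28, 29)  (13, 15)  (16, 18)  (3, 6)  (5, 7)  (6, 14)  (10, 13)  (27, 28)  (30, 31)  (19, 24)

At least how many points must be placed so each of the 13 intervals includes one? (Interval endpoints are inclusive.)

8

Sort by right endpoint; whenever an interval is uncovered, place a point at its right end.
Sorted: [2,3] [3,6] [5,7] [10,13] [6,14] [13,15] [16,18] [18,19] [19,24] [25,27] [27,28] [28,29] [30,31]
{[2,3],[3,6]} hit by 3; {[5,7]} hit by 7; {[10,13],[6,14],[13,15]} hit by 13; {[16,18],[18,19]} hit by 18; {[19,24]} hit by 24; {[25,27],[27,28]} hit by 27; {[28,29]} hit by 29; {[30,31]} hit by 31.
Points: 3, 7, 13, 18, 24, 27, 29, 31 (8 total).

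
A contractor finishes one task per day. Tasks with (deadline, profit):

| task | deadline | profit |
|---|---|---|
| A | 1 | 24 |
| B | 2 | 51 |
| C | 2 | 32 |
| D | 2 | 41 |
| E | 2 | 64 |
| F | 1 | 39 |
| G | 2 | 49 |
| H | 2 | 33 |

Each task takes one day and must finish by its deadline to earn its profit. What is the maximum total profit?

115

Take jobs in profit order; each goes to the latest open slot no later than its deadline.
By profit: E(d2,64), B(d2,51), G(d2,49), D(d2,41), F(d1,39), H(d2,33), C(d2,32), A(d1,24)
E→slot 2; B→slot 1; G skipped; D skipped; F skipped; H skipped; C skipped; A skipped.
Profit = 51 + 64 = 115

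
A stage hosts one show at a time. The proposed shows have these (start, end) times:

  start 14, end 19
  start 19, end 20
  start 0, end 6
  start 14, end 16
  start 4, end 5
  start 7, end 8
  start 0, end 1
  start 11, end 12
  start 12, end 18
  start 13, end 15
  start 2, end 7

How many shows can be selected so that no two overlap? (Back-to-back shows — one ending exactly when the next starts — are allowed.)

Sorted by end: (0,1)  (4,5)  (0,6)  (2,7)  (7,8)  (11,12)  (13,15)  (14,16)  (12,18)  (14,19)  (19,20)
take (0,1); take (4,5); skip (0,6); take (7,8); take (11,12); take (13,15); skip (14,16); skip (12,18); skip (14,19); take (19,20).
Selected 6 shows.

6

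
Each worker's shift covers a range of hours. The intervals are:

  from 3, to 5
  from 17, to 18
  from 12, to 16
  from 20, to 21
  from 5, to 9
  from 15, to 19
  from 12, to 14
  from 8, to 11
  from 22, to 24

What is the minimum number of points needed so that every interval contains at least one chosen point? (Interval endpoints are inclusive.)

Sorted: [3,5] [5,9] [8,11] [12,14] [12,16] [17,18] [15,19] [20,21] [22,24]
{[3,5],[5,9]} hit by 5; {[8,11]} hit by 11; {[12,14],[12,16]} hit by 14; {[17,18],[15,19]} hit by 18; {[20,21]} hit by 21; {[22,24]} hit by 24.
Points: 5, 11, 14, 18, 21, 24 (6 total).

6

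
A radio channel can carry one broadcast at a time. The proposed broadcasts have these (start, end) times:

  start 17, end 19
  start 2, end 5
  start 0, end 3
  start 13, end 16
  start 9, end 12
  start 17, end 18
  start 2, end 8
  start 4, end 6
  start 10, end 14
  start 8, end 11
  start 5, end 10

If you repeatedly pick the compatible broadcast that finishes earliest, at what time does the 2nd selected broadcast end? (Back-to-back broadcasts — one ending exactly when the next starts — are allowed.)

Greedy by earliest finish: after sorting by end time, pick each interval compatible with the last pick.
Sorted by end: (0,3)  (2,5)  (4,6)  (2,8)  (5,10)  (8,11)  (9,12)  (10,14)  (13,16)  (17,18)  (17,19)
take (0,3); take (4,6); skip (5,10); take (8,11); skip (10,14); take (13,16); take (17,18).
Selected: (0,3) (4,6) (8,11) (13,16) (17,18)

6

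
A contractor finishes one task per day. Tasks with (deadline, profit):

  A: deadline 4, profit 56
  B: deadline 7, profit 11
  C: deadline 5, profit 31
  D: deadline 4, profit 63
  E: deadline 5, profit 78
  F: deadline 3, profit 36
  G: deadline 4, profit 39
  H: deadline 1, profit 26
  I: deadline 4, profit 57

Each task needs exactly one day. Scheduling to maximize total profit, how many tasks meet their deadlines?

Profit order: E=78 D=63 I=57 A=56 G=39 F=36 C=31 H=26 B=11
Assign: E→slot 5, D→slot 4, I→slot 3, A→slot 2, G→slot 1, F skipped, C skipped, H skipped, B→slot 7.
Slots: [1:G] [2:A] [3:I] [4:D] [5:E] [7:B]
6 of 9 scheduled.

6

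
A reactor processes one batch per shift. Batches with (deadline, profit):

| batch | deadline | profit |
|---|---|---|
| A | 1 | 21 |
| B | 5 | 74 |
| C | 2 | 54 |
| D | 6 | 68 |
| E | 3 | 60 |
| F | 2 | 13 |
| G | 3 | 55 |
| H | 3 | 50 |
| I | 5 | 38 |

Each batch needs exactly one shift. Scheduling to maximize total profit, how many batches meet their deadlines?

Profit order: B=74 D=68 E=60 G=55 C=54 H=50 I=38 A=21 F=13
Assign: B→slot 5, D→slot 6, E→slot 3, G→slot 2, C→slot 1, H skipped, I→slot 4, A skipped, F skipped.
Slots: [1:C] [2:G] [3:E] [4:I] [5:B] [6:D]
6 of 9 scheduled.

6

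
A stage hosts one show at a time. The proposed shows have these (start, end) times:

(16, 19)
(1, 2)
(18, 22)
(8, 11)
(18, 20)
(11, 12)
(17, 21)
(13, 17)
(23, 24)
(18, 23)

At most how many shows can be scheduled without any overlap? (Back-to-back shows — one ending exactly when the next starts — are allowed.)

6

Order by finish time; keep every interval that doesn't clash with the previous kept one.
By end time: (1,2), (8,11), (11,12), (13,17), (16,19), (18,20), (17,21), (18,22), (18,23), (23,24).
Pick (1,2); next start ≥ 2 → (8,11); next start ≥ 11 → (11,12); next start ≥ 12 → (13,17); next start ≥ 17 → (18,20); next start ≥ 20 → (23,24).
Selected 6 shows.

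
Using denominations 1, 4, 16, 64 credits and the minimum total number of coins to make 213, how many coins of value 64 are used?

213 − 3×64→21 − 1×16→5 − 1×4→1 − 1×1→0
Count of 64: 3

3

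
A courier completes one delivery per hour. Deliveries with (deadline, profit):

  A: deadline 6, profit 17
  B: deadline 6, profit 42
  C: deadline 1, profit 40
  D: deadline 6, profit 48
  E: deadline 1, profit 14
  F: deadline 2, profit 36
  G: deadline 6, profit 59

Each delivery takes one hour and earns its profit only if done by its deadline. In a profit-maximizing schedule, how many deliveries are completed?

Take jobs in profit order; each goes to the latest open slot no later than its deadline.
Profit order: G=59 D=48 B=42 C=40 F=36 A=17 E=14
Assign: G→slot 6, D→slot 5, B→slot 4, C→slot 1, F→slot 2, A→slot 3, E skipped.
Slots: [1:C] [2:F] [3:A] [4:B] [5:D] [6:G]
6 of 7 scheduled.

6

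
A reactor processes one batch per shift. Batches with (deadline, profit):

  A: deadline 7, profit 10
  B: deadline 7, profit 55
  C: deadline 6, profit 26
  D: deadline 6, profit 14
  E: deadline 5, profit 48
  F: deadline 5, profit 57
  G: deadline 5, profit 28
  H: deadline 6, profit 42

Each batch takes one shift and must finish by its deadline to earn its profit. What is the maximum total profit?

270

By profit: F(d5,57), B(d7,55), E(d5,48), H(d6,42), G(d5,28), C(d6,26), D(d6,14), A(d7,10)
F→slot 5; B→slot 7; E→slot 4; H→slot 6; G→slot 3; C→slot 2; D→slot 1; A skipped.
Profit = 14 + 26 + 28 + 48 + 57 + 42 + 55 = 270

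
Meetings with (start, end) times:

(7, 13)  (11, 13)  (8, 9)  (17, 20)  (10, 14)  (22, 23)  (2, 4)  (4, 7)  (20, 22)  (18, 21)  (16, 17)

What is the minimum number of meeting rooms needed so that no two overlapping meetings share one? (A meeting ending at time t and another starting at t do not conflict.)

Events (time:±→running): 2:+→1 4:-→0 4:+→1 7:-→0 7:+→1 8:+→2 9:-→1 10:+→2 11:+→3 … peak 3.

3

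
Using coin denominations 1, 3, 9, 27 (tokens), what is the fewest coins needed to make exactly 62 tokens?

6

Greedy: take as many of the largest coin as possible, then repeat with the remainder.
62 = 2×27 + 2×3 + 2×1
Total coins = 2 + 2 + 2 = 6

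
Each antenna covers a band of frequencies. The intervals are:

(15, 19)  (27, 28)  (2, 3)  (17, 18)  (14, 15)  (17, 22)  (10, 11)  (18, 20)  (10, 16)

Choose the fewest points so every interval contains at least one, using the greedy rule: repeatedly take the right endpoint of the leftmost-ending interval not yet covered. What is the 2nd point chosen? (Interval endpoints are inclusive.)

Process intervals by earliest right end; each time one isn't hit yet, stab at its right endpoint.
By right end: [2,3]  [10,11]  [14,15]  [10,16]  [17,18]  [15,19]  [18,20]  [17,22]  [27,28]
[2,3] uncovered → point at 3; [10,11] uncovered → point at 11; [14,15] uncovered → point at 15; [17,18] uncovered → point at 18; [27,28] uncovered → point at 28.
Points: 3, 11, 15, 18, 28 (5 total).

11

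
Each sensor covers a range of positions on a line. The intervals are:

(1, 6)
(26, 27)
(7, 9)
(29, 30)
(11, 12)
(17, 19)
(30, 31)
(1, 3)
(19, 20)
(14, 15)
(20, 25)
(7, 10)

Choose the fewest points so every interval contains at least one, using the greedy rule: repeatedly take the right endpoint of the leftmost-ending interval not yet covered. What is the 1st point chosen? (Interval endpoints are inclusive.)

3

By right end: [1,3]  [1,6]  [7,9]  [7,10]  [11,12]  [14,15]  [17,19]  [19,20]  [20,25]  [26,27]  [29,30]  [30,31]
[1,3] uncovered → point at 3; [7,9] uncovered → point at 9; [11,12] uncovered → point at 12; [14,15] uncovered → point at 15; [17,19] uncovered → point at 19; [20,25] uncovered → point at 25; [26,27] uncovered → point at 27; [29,30] uncovered → point at 30.
Points: 3, 9, 12, 15, 19, 25, 27, 30 (8 total).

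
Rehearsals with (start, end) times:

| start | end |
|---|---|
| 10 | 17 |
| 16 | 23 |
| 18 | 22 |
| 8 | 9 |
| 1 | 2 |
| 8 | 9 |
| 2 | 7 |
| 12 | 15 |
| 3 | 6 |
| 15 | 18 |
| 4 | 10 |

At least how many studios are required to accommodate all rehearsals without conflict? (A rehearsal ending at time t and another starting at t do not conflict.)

3

Events (time:±→running): 1:+→1 2:-→0 2:+→1 3:+→2 4:+→3 … peak 3.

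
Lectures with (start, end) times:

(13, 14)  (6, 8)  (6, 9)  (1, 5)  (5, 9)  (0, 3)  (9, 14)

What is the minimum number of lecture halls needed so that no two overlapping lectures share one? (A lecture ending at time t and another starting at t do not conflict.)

Events (time:±→running): 0:+→1 1:+→2 3:-→1 5:-→0 5:+→1 6:+→2 6:+→3 … peak 3.

3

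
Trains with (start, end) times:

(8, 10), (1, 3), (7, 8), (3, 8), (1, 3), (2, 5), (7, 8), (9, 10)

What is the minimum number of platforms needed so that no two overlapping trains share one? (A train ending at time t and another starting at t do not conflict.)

The answer is the maximum number of intervals overlapping at any instant.
Events (time:±→running): 1:+→1 1:+→2 2:+→3 … peak 3.

3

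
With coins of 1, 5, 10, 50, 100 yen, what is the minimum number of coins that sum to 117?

5

Greedy: take as many of the largest coin as possible, then repeat with the remainder.
117 = 1×100 + 1×10 + 1×5 + 2×1
Total coins = 1 + 1 + 1 + 2 = 5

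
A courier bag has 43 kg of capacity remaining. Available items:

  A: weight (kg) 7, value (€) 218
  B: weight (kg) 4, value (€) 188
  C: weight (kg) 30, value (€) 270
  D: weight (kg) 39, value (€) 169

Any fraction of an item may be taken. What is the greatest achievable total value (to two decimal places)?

Sort by value per unit weight and fill in that order.
Ratios (sorted): B 47.00, A 31.14, C 9.00, D 4.33
take B (4 @ 188); take A (7 @ 218); take C (30 @ 270); take 2/39 of D → 8.67. Capacity used 43/43.
Total value = 684.67

684.67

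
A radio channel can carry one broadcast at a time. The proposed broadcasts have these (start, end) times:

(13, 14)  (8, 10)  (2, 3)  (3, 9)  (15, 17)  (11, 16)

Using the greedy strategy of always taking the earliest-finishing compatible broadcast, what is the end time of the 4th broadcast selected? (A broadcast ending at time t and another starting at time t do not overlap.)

Greedy by earliest finish: after sorting by end time, pick each interval compatible with the last pick.
By end time: (2,3), (3,9), (8,10), (13,14), (11,16), (15,17).
Pick (2,3); next start ≥ 3 → (3,9); next start ≥ 9 → (13,14); next start ≥ 14 → (15,17).
Selected: (2,3) (3,9) (13,14) (15,17)

17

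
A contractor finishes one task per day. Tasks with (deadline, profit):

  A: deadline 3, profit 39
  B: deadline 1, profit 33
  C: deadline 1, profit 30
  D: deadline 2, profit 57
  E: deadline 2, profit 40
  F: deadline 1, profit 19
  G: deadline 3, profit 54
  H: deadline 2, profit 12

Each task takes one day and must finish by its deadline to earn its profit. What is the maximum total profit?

151

Sort by profit descending; place each in the latest free slot ≤ its deadline.
Profit order: D=57 G=54 E=40 A=39 B=33 C=30 F=19 H=12
Assign: D→slot 2, G→slot 3, E→slot 1, A skipped, B skipped, C skipped, F skipped, H skipped.
Slots: [1:E] [2:D] [3:G]
Profit = 40 + 57 + 54 = 151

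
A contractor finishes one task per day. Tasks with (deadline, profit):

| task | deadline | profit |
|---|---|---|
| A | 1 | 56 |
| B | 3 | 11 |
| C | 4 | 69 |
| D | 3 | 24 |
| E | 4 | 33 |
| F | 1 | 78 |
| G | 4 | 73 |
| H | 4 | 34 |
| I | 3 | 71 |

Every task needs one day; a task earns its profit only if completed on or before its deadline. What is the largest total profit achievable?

291

By profit: F(d1,78), G(d4,73), I(d3,71), C(d4,69), A(d1,56), H(d4,34), E(d4,33), D(d3,24), B(d3,11)
F→slot 1; G→slot 4; I→slot 3; C→slot 2; A skipped; H skipped; E skipped; D skipped; B skipped.
Profit = 78 + 69 + 71 + 73 = 291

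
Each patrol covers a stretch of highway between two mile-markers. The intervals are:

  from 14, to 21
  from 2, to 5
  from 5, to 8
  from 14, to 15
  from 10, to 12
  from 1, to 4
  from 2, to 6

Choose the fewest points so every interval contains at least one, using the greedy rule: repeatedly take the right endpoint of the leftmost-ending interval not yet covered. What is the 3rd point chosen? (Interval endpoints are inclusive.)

Sort by right endpoint; whenever an interval is uncovered, place a point at its right end.
By right end: [1,4]  [2,5]  [2,6]  [5,8]  [10,12]  [14,15]  [14,21]
[1,4] uncovered → point at 4; [5,8] uncovered → point at 8; [10,12] uncovered → point at 12; [14,15] uncovered → point at 15.
Points: 4, 8, 12, 15 (4 total).

12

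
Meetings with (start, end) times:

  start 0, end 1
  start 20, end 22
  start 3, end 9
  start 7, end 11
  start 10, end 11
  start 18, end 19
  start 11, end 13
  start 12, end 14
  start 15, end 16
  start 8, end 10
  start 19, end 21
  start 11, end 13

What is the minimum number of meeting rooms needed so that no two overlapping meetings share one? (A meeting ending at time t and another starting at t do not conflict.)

3

Events (time:±→running): 0:+→1 1:-→0 3:+→1 7:+→2 8:+→3 … peak 3.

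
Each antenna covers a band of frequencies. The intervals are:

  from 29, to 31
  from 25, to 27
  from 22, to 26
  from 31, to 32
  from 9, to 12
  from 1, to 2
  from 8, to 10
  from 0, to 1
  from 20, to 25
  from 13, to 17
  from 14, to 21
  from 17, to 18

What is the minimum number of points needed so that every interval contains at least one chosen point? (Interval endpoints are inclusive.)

Process intervals by earliest right end; each time one isn't hit yet, stab at its right endpoint.
Sorted: [0,1] [1,2] [8,10] [9,12] [13,17] [17,18] [14,21] [20,25] [22,26] [25,27] [29,31] [31,32]
{[0,1],[1,2]} hit by 1; {[8,10],[9,12]} hit by 10; {[13,17],[17,18],[14,21]} hit by 17; {[20,25],[22,26],[25,27]} hit by 25; {[29,31],[31,32]} hit by 31.
Points: 1, 10, 17, 25, 31 (5 total).

5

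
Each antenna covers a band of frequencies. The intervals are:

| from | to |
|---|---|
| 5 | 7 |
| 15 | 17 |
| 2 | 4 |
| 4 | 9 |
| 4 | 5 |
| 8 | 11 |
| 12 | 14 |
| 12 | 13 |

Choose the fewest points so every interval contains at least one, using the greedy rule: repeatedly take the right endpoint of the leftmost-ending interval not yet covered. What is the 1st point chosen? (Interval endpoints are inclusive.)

4

Sorted: [2,4] [4,5] [5,7] [4,9] [8,11] [12,13] [12,14] [15,17]
{[2,4],[4,5]} hit by 4; {[5,7],[4,9]} hit by 7; {[8,11]} hit by 11; {[12,13],[12,14]} hit by 13; {[15,17]} hit by 17.
Points: 4, 7, 11, 13, 17 (5 total).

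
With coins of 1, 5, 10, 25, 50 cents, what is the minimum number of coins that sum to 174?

9

Use the largest denomination that fits, subtract, and repeat.
174 − 3×50→24 − 2×10→4 − 4×1→0
Total coins = 3 + 2 + 4 = 9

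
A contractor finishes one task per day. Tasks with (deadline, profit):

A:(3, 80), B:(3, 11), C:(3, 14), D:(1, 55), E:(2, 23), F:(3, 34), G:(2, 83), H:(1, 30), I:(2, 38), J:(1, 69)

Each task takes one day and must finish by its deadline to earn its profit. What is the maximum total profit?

Take jobs in profit order; each goes to the latest open slot no later than its deadline.
Profit order: G=83 A=80 J=69 D=55 I=38 F=34 H=30 E=23 C=14 B=11
Assign: G→slot 2, A→slot 3, J→slot 1, D skipped, I skipped, F skipped, H skipped, E skipped, C skipped, B skipped.
Slots: [1:J] [2:G] [3:A]
Profit = 69 + 83 + 80 = 232

232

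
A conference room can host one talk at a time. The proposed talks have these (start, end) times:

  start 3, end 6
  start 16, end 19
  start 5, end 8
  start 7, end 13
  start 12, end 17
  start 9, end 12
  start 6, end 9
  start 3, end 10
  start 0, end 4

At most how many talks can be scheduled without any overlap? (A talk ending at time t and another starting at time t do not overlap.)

4

Sort by end time and greedily take each interval whose start is ≥ the last chosen end.
By end time: (0,4), (3,6), (5,8), (6,9), (3,10), (9,12), (7,13), (12,17), (16,19).
Pick (0,4); next start ≥ 4 → (5,8); next start ≥ 8 → (9,12); next start ≥ 12 → (12,17).
Selected 4 talks.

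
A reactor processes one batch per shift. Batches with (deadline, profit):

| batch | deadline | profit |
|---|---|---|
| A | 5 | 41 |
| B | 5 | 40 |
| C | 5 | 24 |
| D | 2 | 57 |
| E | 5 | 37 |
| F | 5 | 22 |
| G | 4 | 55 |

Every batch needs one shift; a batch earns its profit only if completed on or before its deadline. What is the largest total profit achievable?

Profit order: D=57 G=55 A=41 B=40 E=37 C=24 F=22
Assign: D→slot 2, G→slot 4, A→slot 5, B→slot 3, E→slot 1, C skipped, F skipped.
Slots: [1:E] [2:D] [3:B] [4:G] [5:A]
Profit = 37 + 57 + 40 + 55 + 41 = 230

230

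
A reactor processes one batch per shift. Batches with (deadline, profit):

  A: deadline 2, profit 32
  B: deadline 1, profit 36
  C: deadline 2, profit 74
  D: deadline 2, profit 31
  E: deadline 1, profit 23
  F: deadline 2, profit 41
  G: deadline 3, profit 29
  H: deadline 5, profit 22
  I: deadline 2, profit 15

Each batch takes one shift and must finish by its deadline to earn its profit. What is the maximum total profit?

Take jobs in profit order; each goes to the latest open slot no later than its deadline.
Profit order: C=74 F=41 B=36 A=32 D=31 G=29 E=23 H=22 I=15
Assign: C→slot 2, F→slot 1, B skipped, A skipped, D skipped, G→slot 3, E skipped, H→slot 5, I skipped.
Slots: [1:F] [2:C] [3:G] [5:H]
Profit = 41 + 74 + 29 + 22 = 166

166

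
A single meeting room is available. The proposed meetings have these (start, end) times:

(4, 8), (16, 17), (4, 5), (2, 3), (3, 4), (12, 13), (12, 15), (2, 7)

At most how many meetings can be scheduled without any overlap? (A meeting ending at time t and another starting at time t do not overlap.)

Sort by end time and greedily take each interval whose start is ≥ the last chosen end.
By end time: (2,3), (3,4), (4,5), (2,7), (4,8), (12,13), (12,15), (16,17).
Pick (2,3); next start ≥ 3 → (3,4); next start ≥ 4 → (4,5); next start ≥ 5 → (12,13); next start ≥ 13 → (16,17).
Selected 5 meetings.

5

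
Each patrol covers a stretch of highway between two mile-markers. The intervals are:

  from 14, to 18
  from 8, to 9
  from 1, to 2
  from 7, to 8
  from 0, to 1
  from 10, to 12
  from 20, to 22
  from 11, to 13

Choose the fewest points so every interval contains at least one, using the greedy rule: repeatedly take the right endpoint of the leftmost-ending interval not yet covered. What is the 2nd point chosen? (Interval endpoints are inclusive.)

8

Sorted: [0,1] [1,2] [7,8] [8,9] [10,12] [11,13] [14,18] [20,22]
{[0,1],[1,2]} hit by 1; {[7,8],[8,9]} hit by 8; {[10,12],[11,13]} hit by 12; {[14,18]} hit by 18; {[20,22]} hit by 22.
Points: 1, 8, 12, 18, 22 (5 total).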